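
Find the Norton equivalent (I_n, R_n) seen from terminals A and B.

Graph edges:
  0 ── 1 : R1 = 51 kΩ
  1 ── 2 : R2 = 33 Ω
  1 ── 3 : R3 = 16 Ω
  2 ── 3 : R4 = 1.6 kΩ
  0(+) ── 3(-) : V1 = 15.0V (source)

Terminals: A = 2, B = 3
Find the Thévenin equivalent first; then I_n = V_th/R_th and R_n = R_th.
Step 1 — V_th is the open-circuit voltage V_A - V_B (nothing connected across the terminals).
Nodal analysis, taking node 3 as the 0 V reference.
Source V1 fixes V_0 = 15 V.
KCL at each unknown node (sum of currents leaving = 0; resistances in Ω):
  Node 1: (V_1 - 15)/51000 + (V_1 - V_2)/33 + (V_1 - 0)/16 = 0
  Node 2: (V_2 - V_1)/33 + (V_2 - 0)/1600 = 0
Collecting terms (coefficients in siemens):
  0.09282·V_1 - 0.0303·V_2 = 0.0002941
  0.03093·V_2 - 0.0303·V_1 = 0
Determinant D = (0.09282)(0.03093) - (-0.0303)(-0.0303) = 0.001953
V_1 = [(0.0002941)(0.03093) - (-0.0303)(0)]/D = 0.004659 V
V_2 = [(0.09282)(0) - (0.0002941)(-0.0303)]/D = 0.004565 V
V_th = V_2 - V_3 = 0.004565 - 0 = 0.004565 V
Step 2 — R_th: zero the source — replace V1 by a short circuit (node 3 merges into node 0) — and find the resistance seen between A (node 2) and B (node 0).
Reduce the network between node 2 (A) and node 0 (B) by series/parallel combination:
  Rp1 = R1 ‖ R3 (parallel, both between nodes 0 and 1) = 1/(1/51000 + 1/16) = 15.99 Ω
  Rs1 = R2 + Rp1 (series, joined only at node 1) = 33 + 15.99 = 48.99 Ω
  Rp2 = R4 ‖ Rs1 (parallel, both between nodes 0 and 2) = 1/(1/1600 + 1/48.99) = 47.54 Ω
R_th = 47.54 Ω
I_n = V_th/R_th = 0.004565/47.54 = 0.00009602 A, and R_n = R_th = 47.54 Ω

Final answer: I_n = 9.602e-05 A, R_n = 47.54 Ω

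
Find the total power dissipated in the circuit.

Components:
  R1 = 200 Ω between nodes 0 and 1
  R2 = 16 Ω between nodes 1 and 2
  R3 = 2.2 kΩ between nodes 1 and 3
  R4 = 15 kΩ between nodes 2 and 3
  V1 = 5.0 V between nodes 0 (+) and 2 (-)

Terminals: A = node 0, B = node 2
Nodal analysis, taking node 2 as the 0 V reference.
Source V1 fixes V_0 = 5 V.
KCL at each unknown node (sum of currents leaving = 0; resistances in Ω):
  Node 1: (V_1 - 5)/200 + (V_1 - 0)/16 + (V_1 - V_3)/2200 = 0
  Node 3: (V_3 - V_1)/2200 + (V_3 - 0)/15000 = 0
Collecting terms (coefficients in siemens):
  0.06795·V_1 - 0.0004545·V_3 = 0.025
  0.0005212·V_3 - 0.0004545·V_1 = 0
Determinant D = (0.06795)(0.0005212) - (-0.0004545)(-0.0004545) = 0.00003521
V_1 = [(0.025)(0.0005212) - (-0.0004545)(0)]/D = 0.3701 V
V_3 = [(0.06795)(0) - (0.025)(-0.0004545)]/D = 0.3227 V
Power in each resistor, P = (ΔV)²/R:
  P_R1 = (5 - 0.3701)²/200 = 0.1072 W
  P_R2 = (0.3701 - 0)²/16 = 0.008559 W
  P_R3 = (0.3701 - 0.3227)²/2200 = 0.000001018 W
  P_R4 = (0 - 0.3227)²/15000 = 0.000006943 W
P_total = P_R1 + P_R2 + P_R3 + P_R4 = 0.1157 W

Final answer: 0.1157 W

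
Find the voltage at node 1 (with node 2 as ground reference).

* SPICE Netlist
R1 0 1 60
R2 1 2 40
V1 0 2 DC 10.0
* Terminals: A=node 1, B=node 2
Nodal analysis, taking node 2 as the 0 V reference.
Source V1 fixes V_0 = 10 V.
KCL at each unknown node (sum of currents leaving = 0; resistances in Ω):
  Node 1: (V_1 - 10)/60 + (V_1 - 0)/40 = 0
Collecting terms: 0.04167 × V_1 = 0.1667  =>  V_1 = 4 V
The requested potential is V_1 = 4 V.

Final answer: V_1 = 4 V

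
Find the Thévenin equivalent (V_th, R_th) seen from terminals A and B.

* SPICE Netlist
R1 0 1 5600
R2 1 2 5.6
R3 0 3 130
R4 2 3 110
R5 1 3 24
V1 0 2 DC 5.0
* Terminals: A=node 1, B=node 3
Step 1 — V_th is the open-circuit voltage V_A - V_B (nothing connected across the terminals).
Nodal analysis, taking node 2 as the 0 V reference.
Source V1 fixes V_0 = 5 V.
KCL at each unknown node (sum of currents leaving = 0; resistances in Ω):
  Node 1: (V_1 - 5)/5600 + (V_1 - 0)/5.6 + (V_1 - V_3)/24 = 0
  Node 3: (V_3 - 5)/130 + (V_3 - 0)/110 + (V_3 - V_1)/24 = 0
Collecting terms (coefficients in siemens):
  0.2204·V_1 - 0.04167·V_3 = 0.0008929
  0.05845·V_3 - 0.04167·V_1 = 0.03846
Determinant D = (0.2204)(0.05845) - (-0.04167)(-0.04167) = 0.01115
V_1 = [(0.0008929)(0.05845) - (-0.04167)(0.03846)]/D = 0.1484 V
V_3 = [(0.2204)(0.03846) - (0.0008929)(-0.04167)]/D = 0.7638 V
V_th = V_1 - V_3 = 0.1484 - 0.7638 = -0.6154 V
Step 2 — R_th: zero the source — replace V1 by a short circuit (node 2 merges into node 0) — and find the resistance seen between A (node 1) and B (node 3).
Reduce the network between node 1 (A) and node 3 (B) by series/parallel combination:
  Rp1 = R1 ‖ R2 (parallel, both between nodes 0 and 1) = 1/(1/5600 + 1/5.6) = 5.594 Ω
  Rp2 = R3 ‖ R4 (parallel, both between nodes 0 and 3) = 1/(1/130 + 1/110) = 59.58 Ω
  Rs1 = Rp1 + Rp2 (series, joined only at node 0) = 5.594 + 59.58 = 65.18 Ω
  Rp3 = R5 ‖ Rs1 (parallel, both between nodes 1 and 3) = 1/(1/24 + 1/65.18) = 17.54 Ω
R_th = 17.54 Ω

Final answer: V_th = -0.6154 V, R_th = 17.54 Ω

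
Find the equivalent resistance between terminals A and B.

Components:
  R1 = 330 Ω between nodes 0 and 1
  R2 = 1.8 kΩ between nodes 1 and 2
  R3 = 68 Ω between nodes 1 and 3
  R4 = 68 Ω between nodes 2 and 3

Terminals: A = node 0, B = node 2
Reduce the network between node 0 (A) and node 2 (B) by series/parallel combination:
  Rs1 = R3 + R4 (series, joined only at node 3) = 68 + 68 = 136 Ω
  Rp1 = R2 ‖ Rs1 (parallel, both between nodes 1 and 2) = 1/(1/1800 + 1/136) = 126.4 Ω
  Rs2 = R1 + Rp1 (series, joined only at node 1) = 330 + 126.4 = 456.4 Ω
R_eq = 456.4 Ω

Final answer: 456.4 Ω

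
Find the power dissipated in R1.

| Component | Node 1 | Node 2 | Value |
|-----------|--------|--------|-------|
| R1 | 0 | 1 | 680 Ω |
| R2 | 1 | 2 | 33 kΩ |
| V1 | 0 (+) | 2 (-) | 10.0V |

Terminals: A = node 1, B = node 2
Nodal analysis, taking node 2 as the 0 V reference.
Source V1 fixes V_0 = 10 V.
KCL at each unknown node (sum of currents leaving = 0; resistances in Ω):
  Node 1: (V_1 - 10)/680 + (V_1 - 0)/33000 = 0
Collecting terms: 0.001501 × V_1 = 0.01471  =>  V_1 = 9.798 V
I_R1 = (V_0 - V_1)/R1 = (10 - 9.798)/680 = 0.0002969 A
P_R1 = I_R1² × R1 = (0.0002969)² × 680 = 0.00005995 W

Final answer: 5.995e-05 W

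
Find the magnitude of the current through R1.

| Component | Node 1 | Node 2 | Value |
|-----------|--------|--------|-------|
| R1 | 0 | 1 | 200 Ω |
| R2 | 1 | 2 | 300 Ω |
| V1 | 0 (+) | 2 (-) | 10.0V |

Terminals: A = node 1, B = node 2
Nodal analysis, taking node 2 as the 0 V reference.
Source V1 fixes V_0 = 10 V.
KCL at each unknown node (sum of currents leaving = 0; resistances in Ω):
  Node 1: (V_1 - 10)/200 + (V_1 - 0)/300 = 0
Collecting terms: 0.008333 × V_1 = 0.05  =>  V_1 = 6 V
I_R1 = (V_0 - V_1)/R1 = (10 - 6)/200 = 0.02 A
|I_R1| = 0.02 A

Final answer: |I_R1| = 0.02 A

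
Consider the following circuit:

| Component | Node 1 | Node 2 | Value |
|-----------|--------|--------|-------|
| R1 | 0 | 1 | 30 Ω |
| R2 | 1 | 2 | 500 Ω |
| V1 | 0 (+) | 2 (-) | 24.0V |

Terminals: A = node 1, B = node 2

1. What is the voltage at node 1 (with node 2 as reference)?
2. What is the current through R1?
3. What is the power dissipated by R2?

Nodal analysis, taking node 2 as the 0 V reference.
Source V1 fixes V_0 = 24 V.
KCL at each unknown node (sum of currents leaving = 0; resistances in Ω):
  Node 1: (V_1 - 24)/30 + (V_1 - 0)/500 = 0
Collecting terms: 0.03533 × V_1 = 0.8  =>  V_1 = 22.64 V
Part 1:
  Read off the nodal solution: V_1 = 22.64 V
Part 2:
  I_R1 = (V_0 - V_1)/R1 = (24 - 22.64)/30 = 0.04528 A
  Magnitude: I_R1 = 0.04528 A
Part 3:
  I_R2 = (V_1 - V_2)/R2 = (22.64 - 0)/500 = 0.04528 A
  P_R2 = I_R2² × R2 = (0.04528)² × 500 = 1.025 W

Final answers:
1. V_1 = 22.64 V
2. I_R1 = 0.04528 A
3. P_R2 = 1.025 W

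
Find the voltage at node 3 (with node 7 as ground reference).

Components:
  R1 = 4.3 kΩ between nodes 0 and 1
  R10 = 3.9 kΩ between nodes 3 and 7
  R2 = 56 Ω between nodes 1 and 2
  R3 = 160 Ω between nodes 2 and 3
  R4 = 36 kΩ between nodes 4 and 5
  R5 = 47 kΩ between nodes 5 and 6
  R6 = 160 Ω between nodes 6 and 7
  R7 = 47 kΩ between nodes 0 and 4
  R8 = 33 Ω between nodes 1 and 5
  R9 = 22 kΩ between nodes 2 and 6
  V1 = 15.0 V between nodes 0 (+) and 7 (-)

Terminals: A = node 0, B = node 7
Nodal analysis, taking node 7 as the 0 V reference.
Source V1 fixes V_0 = 15 V.
KCL at each unknown node (sum of currents leaving = 0; resistances in Ω):
  Node 1: (V_1 - 15)/4300 + (V_1 - V_2)/56 + (V_1 - V_5)/33 = 0
  Node 2: (V_2 - V_1)/56 + (V_2 - V_3)/160 + (V_2 - V_6)/22000 = 0
  Node 3: (V_3 - V_2)/160 + (V_3 - 0)/3900 = 0
  Node 4: (V_4 - V_5)/36000 + (V_4 - 15)/47000 = 0
  Node 5: (V_5 - V_4)/36000 + (V_5 - V_6)/47000 + (V_5 - V_1)/33 = 0
  Node 6: (V_6 - V_5)/47000 + (V_6 - 0)/160 + (V_6 - V_2)/22000 = 0
Collecting terms (coefficients in siemens):
  0.04839·V_1 - 0.01786·V_2 - 0.0303·V_5 = 0.003488
  0.02415·V_2 - 0.01786·V_1 - 0.00625·V_3 - 0.00004545·V_6 = 0
  0.006506·V_3 - 0.00625·V_2 = 0
  0.00004905·V_4 - 0.00002778·V_5 = 0.0003191
  0.03035·V_5 - 0.0303·V_1 - 0.00002778·V_4 - 0.00002128·V_6 = 0
  0.006317·V_6 - 0.00004545·V_2 - 0.00002128·V_5 = 0
Solving these 6 simultaneous equations (Gaussian elimination) gives:
  V_1 = 6.644 V, V_2 = 6.537 V, V_3 = 6.28 V, V_4 = 10.27 V
  V_5 = 6.643 V, V_6 = 0.06941 V
The requested potential is V_3 = 6.28 V.

Final answer: V_3 = 6.28 V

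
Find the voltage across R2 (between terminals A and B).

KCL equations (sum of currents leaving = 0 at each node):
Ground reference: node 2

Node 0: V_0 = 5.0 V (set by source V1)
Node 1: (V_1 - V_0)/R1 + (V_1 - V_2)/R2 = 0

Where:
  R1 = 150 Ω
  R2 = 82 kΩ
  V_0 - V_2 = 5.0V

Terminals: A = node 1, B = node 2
R1 and R2 are in series across V1 (node 0 → node 1 → node 2), and the output A–B is taken across R2, so this is a voltage divider.
Series current: I = V1/(R1 + R2) = 5/(150 + 82000) = 5/82150 = 0.00006086 A
V_R2 = I × R2 = V1 × R2/(R1 + R2) = 5 × 82000/82150 = 4.991 V

Final answer: 4.991 V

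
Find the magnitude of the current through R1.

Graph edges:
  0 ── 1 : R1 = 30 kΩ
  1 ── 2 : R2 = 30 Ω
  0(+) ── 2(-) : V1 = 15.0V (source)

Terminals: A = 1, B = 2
Nodal analysis, taking node 2 as the 0 V reference.
Source V1 fixes V_0 = 15 V.
KCL at each unknown node (sum of currents leaving = 0; resistances in Ω):
  Node 1: (V_1 - 15)/30000 + (V_1 - 0)/30 = 0
Collecting terms: 0.03337 × V_1 = 0.0005  =>  V_1 = 0.01499 V
I_R1 = (V_0 - V_1)/R1 = (15 - 0.01499)/30000 = 0.0004995 A
|I_R1| = 0.0004995 A

Final answer: |I_R1| = 0.0004995 A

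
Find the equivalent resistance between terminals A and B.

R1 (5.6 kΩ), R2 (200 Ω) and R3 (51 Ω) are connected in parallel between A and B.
Reduce the network between node 0 (A) and node 1 (B) by series/parallel combination:
  Rp1 = R1 ‖ R2 ‖ R3 (parallel, all between nodes 0 and 1) = 1/(1/5600 + 1/200 + 1/51) = 40.34 Ω
R_eq = 40.34 Ω

Final answer: 40.34 Ω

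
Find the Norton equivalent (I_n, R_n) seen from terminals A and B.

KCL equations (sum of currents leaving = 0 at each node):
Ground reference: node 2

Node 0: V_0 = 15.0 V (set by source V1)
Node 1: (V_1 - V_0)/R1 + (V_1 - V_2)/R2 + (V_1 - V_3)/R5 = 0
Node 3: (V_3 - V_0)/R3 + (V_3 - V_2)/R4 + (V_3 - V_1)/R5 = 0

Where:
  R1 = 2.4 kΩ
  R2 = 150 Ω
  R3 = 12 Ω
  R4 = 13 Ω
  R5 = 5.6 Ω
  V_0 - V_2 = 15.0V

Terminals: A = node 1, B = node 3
Find the Thévenin equivalent first; then I_n = V_th/R_th and R_n = R_th.
Step 1 — V_th is the open-circuit voltage V_A - V_B (nothing connected across the terminals).
Nodal analysis, taking node 2 as the 0 V reference.
Source V1 fixes V_0 = 15 V.
KCL at each unknown node (sum of currents leaving = 0; resistances in Ω):
  Node 1: (V_1 - 15)/2400 + (V_1 - 0)/150 + (V_1 - V_3)/5.6 = 0
  Node 3: (V_3 - 15)/12 + (V_3 - 0)/13 + (V_3 - V_1)/5.6 = 0
Collecting terms (coefficients in siemens):
  0.1857·V_1 - 0.1786·V_3 = 0.00625
  0.3388·V_3 - 0.1786·V_1 = 1.25
Determinant D = (0.1857)(0.3388) - (-0.1786)(-0.1786) = 0.03102
V_1 = [(0.00625)(0.3388) - (-0.1786)(1.25)]/D = 7.265 V
V_3 = [(0.1857)(1.25) - (0.00625)(-0.1786)]/D = 7.518 V
V_th = V_1 - V_3 = 7.265 - 7.518 = -0.2532 V
Step 2 — R_th: zero the source — replace V1 by a short circuit (node 2 merges into node 0) — and find the resistance seen between A (node 1) and B (node 3).
Reduce the network between node 1 (A) and node 3 (B) by series/parallel combination:
  Rp1 = R1 ‖ R2 (parallel, both between nodes 0 and 1) = 1/(1/2400 + 1/150) = 141.2 Ω
  Rp2 = R3 ‖ R4 (parallel, both between nodes 0 and 3) = 1/(1/12 + 1/13) = 6.24 Ω
  Rs1 = Rp1 + Rp2 (series, joined only at node 0) = 141.2 + 6.24 = 147.4 Ω
  Rp3 = R5 ‖ Rs1 (parallel, both between nodes 1 and 3) = 1/(1/5.6 + 1/147.4) = 5.395 Ω
R_th = 5.395 Ω
I_n = V_th/R_th = -0.2532/5.395 = -0.04693 A, and R_n = R_th = 5.395 Ω

Final answer: I_n = -0.04693 A, R_n = 5.395 Ω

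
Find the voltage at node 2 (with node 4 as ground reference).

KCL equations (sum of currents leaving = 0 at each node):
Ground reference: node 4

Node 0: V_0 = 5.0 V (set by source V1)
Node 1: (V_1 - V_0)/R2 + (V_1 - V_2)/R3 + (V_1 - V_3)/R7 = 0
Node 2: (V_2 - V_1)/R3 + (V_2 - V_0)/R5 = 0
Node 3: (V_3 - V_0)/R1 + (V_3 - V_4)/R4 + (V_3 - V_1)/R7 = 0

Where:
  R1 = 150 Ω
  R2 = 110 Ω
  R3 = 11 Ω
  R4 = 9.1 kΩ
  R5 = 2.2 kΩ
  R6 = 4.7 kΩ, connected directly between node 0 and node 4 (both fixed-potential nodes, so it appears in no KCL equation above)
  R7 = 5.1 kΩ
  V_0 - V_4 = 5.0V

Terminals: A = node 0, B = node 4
Nodal analysis, taking node 4 as the 0 V reference.
Source V1 fixes V_0 = 5 V.
KCL at each unknown node (sum of currents leaving = 0; resistances in Ω):
  Node 1: (V_1 - 5)/110 + (V_1 - V_2)/11 + (V_1 - V_3)/5100 = 0
  Node 2: (V_2 - V_1)/11 + (V_2 - 5)/2200 = 0
  Node 3: (V_3 - 5)/150 + (V_3 - 0)/9100 + (V_3 - V_1)/5100 = 0
Collecting terms (coefficients in siemens):
  0.1002·V_1 - 0.09091·V_2 - 0.0001961·V_3 = 0.04545
  0.09136·V_2 - 0.09091·V_1 = 0.002273
  0.006973·V_3 - 0.0001961·V_1 = 0.03333
Solving these 3 simultaneous equations (Gaussian elimination) gives:
  V_1 = 4.998 V, V_2 = 4.998 V, V_3 = 4.921 V
The requested potential is V_2 = 4.998 V.

Final answer: V_2 = 4.998 V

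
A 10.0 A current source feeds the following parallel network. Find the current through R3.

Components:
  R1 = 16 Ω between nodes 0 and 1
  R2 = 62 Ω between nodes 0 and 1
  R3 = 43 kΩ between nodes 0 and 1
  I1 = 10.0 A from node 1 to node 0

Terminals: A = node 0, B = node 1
All resistors sit directly between nodes 0 and 1, so they are in parallel and share one voltage V; the full source current 10 A splits among them.
1/R_par = 1/16 + 1/62 + 1/43000 = 0.07865 S  =>  R_par = 12.71 Ω
V = I × R_par = 10 × 12.71 = 127.1 V
I_R3 = V/R3 = 127.1/43000 = 0.002957 A

Final answer: 0.002957 A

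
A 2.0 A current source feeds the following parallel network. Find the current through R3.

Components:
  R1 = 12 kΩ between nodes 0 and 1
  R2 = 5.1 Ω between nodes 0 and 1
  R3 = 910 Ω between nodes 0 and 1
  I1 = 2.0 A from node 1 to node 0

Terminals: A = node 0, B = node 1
All resistors sit directly between nodes 0 and 1, so they are in parallel and share one voltage V; the full source current 2 A splits among them.
1/R_par = 1/12000 + 1/5.1 + 1/910 = 0.1973 S  =>  R_par = 5.069 Ω
V = I × R_par = 2 × 5.069 = 10.14 V
I_R3 = V/R3 = 10.14/910 = 0.01114 A

Final answer: 0.01114 A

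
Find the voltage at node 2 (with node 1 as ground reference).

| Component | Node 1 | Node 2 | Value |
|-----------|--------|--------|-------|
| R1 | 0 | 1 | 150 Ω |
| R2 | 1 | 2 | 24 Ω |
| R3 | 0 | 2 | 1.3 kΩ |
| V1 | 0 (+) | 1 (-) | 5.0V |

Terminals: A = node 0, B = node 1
Nodal analysis, taking node 1 as the 0 V reference.
Source V1 fixes V_0 = 5 V.
KCL at each unknown node (sum of currents leaving = 0; resistances in Ω):
  Node 2: (V_2 - 0)/24 + (V_2 - 5)/1300 = 0
Collecting terms: 0.04244 × V_2 = 0.003846  =>  V_2 = 0.09063 V
The requested potential is V_2 = 0.09063 V.

Final answer: V_2 = 0.09063 V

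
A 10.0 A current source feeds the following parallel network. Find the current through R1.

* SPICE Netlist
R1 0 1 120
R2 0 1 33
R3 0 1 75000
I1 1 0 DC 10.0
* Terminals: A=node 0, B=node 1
All resistors sit directly between nodes 0 and 1, so they are in parallel and share one voltage V; the full source current 10 A splits among them.
1/R_par = 1/120 + 1/33 + 1/75000 = 0.03865 S  =>  R_par = 25.87 Ω
V = I × R_par = 10 × 25.87 = 258.7 V
I_R1 = V/R1 = 258.7/120 = 2.156 A

Final answer: 2.156 A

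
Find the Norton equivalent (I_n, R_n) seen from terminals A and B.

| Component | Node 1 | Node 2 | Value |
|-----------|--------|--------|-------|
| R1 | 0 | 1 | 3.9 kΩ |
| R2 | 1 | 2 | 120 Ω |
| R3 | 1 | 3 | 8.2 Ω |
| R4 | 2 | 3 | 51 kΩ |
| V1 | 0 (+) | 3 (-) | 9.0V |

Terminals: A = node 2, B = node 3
Find the Thévenin equivalent first; then I_n = V_th/R_th and R_n = R_th.
Step 1 — V_th is the open-circuit voltage V_A - V_B (nothing connected across the terminals).
Nodal analysis, taking node 3 as the 0 V reference.
Source V1 fixes V_0 = 9 V.
KCL at each unknown node (sum of currents leaving = 0; resistances in Ω):
  Node 1: (V_1 - 9)/3900 + (V_1 - V_2)/120 + (V_1 - 0)/8.2 = 0
  Node 2: (V_2 - V_1)/120 + (V_2 - 0)/51000 = 0
Collecting terms (coefficients in siemens):
  0.1305·V_1 - 0.008333·V_2 = 0.002308
  0.008353·V_2 - 0.008333·V_1 = 0
Determinant D = (0.1305)(0.008353) - (-0.008333)(-0.008333) = 0.001021
V_1 = [(0.002308)(0.008353) - (-0.008333)(0)]/D = 0.01888 V
V_2 = [(0.1305)(0) - (0.002308)(-0.008333)]/D = 0.01884 V
V_th = V_2 - V_3 = 0.01884 - 0 = 0.01884 V
Step 2 — R_th: zero the source — replace V1 by a short circuit (node 3 merges into node 0) — and find the resistance seen between A (node 2) and B (node 0).
Reduce the network between node 2 (A) and node 0 (B) by series/parallel combination:
  Rp1 = R1 ‖ R3 (parallel, both between nodes 0 and 1) = 1/(1/3900 + 1/8.2) = 8.183 Ω
  Rs1 = R2 + Rp1 (series, joined only at node 1) = 120 + 8.183 = 128.2 Ω
  Rp2 = R4 ‖ Rs1 (parallel, both between nodes 0 and 2) = 1/(1/51000 + 1/128.2) = 127.9 Ω
R_th = 127.9 Ω
I_n = V_th/R_th = 0.01884/127.9 = 0.0001473 A, and R_n = R_th = 127.9 Ω

Final answer: I_n = 0.0001473 A, R_n = 127.9 Ω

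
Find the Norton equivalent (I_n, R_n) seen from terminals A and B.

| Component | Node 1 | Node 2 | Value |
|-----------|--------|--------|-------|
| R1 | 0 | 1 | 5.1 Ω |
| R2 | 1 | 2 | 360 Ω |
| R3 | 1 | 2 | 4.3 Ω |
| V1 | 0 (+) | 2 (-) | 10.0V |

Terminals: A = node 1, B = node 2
Find the Thévenin equivalent first; then I_n = V_th/R_th and R_n = R_th.
Step 1 — V_th is the open-circuit voltage V_A - V_B (nothing connected across the terminals).
Nodal analysis, taking node 2 as the 0 V reference.
Source V1 fixes V_0 = 10 V.
KCL at each unknown node (sum of currents leaving = 0; resistances in Ω):
  Node 1: (V_1 - 10)/5.1 + (V_1 - 0)/360 + (V_1 - 0)/4.3 = 0
Collecting terms: 0.4314 × V_1 = 1.961  =>  V_1 = 4.545 V
V_th = V_1 - V_2 = 4.545 - 0 = 4.545 V
Step 2 — R_th: zero the source — replace V1 by a short circuit (node 2 merges into node 0) — and find the resistance seen between A (node 1) and B (node 0).
Reduce the network between node 1 (A) and node 0 (B) by series/parallel combination:
  Rp1 = R1 ‖ R2 ‖ R3 (parallel, all between nodes 0 and 1) = 1/(1/5.1 + 1/360 + 1/4.3) = 2.318 Ω
R_th = 2.318 Ω
I_n = V_th/R_th = 4.545/2.318 = 1.961 A, and R_n = R_th = 2.318 Ω

Final answer: I_n = 1.961 A, R_n = 2.318 Ω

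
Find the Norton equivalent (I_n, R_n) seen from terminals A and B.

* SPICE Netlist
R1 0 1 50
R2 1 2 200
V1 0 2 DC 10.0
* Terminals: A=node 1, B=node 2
Find the Thévenin equivalent first; then I_n = V_th/R_th and R_n = R_th.
Step 1 — V_th is the open-circuit voltage V_A - V_B (nothing connected across the terminals).
Nodal analysis, taking node 2 as the 0 V reference.
Source V1 fixes V_0 = 10 V.
KCL at each unknown node (sum of currents leaving = 0; resistances in Ω):
  Node 1: (V_1 - 10)/50 + (V_1 - 0)/200 = 0
Collecting terms: 0.025 × V_1 = 0.2  =>  V_1 = 8 V
V_th = V_1 - V_2 = 8 - 0 = 8 V
Step 2 — R_th: zero the source — replace V1 by a short circuit (node 2 merges into node 0) — and find the resistance seen between A (node 1) and B (node 0).
Reduce the network between node 1 (A) and node 0 (B) by series/parallel combination:
  Rp1 = R1 ‖ R2 (parallel, both between nodes 0 and 1) = 1/(1/50 + 1/200) = 40 Ω
R_th = 40 Ω
I_n = V_th/R_th = 8/40 = 0.2 A, and R_n = R_th = 40 Ω

Final answer: I_n = 0.2 A, R_n = 40 Ω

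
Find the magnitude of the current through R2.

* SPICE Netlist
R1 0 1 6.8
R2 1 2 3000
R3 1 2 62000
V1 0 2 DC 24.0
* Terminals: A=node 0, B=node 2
Nodal analysis, taking node 2 as the 0 V reference.
Source V1 fixes V_0 = 24 V.
KCL at each unknown node (sum of currents leaving = 0; resistances in Ω):
  Node 1: (V_1 - 24)/6.8 + (V_1 - 0)/3000 + (V_1 - 0)/62000 = 0
Collecting terms: 0.1474 × V_1 = 3.529  =>  V_1 = 23.94 V
I_R2 = (V_1 - V_2)/R2 = (23.94 - 0)/3000 = 0.007981 A
|I_R2| = 0.007981 A

Final answer: |I_R2| = 0.007981 A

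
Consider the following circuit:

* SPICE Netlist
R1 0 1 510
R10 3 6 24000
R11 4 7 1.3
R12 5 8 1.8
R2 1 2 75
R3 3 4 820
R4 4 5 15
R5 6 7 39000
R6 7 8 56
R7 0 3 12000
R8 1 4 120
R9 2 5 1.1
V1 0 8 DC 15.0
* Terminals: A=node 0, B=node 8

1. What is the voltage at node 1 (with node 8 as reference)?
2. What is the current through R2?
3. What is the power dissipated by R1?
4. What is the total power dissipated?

Nodal analysis, taking node 8 as the 0 V reference.
Source V1 fixes V_0 = 15 V.
KCL at each unknown node (sum of currents leaving = 0; resistances in Ω):
  Node 1: (V_1 - 15)/510 + (V_1 - V_2)/75 + (V_1 - V_4)/120 = 0
  Node 2: (V_2 - V_1)/75 + (V_2 - V_5)/1.1 = 0
  Node 3: (V_3 - V_4)/820 + (V_3 - 15)/12000 + (V_3 - V_6)/24000 = 0
  Node 4: (V_4 - V_3)/820 + (V_4 - V_5)/15 + (V_4 - V_1)/120 + (V_4 - V_7)/1.3 = 0
  Node 5: (V_5 - V_4)/15 + (V_5 - V_2)/1.1 + (V_5 - 0)/1.8 = 0
  Node 6: (V_6 - V_7)/39000 + (V_6 - V_3)/24000 = 0
  Node 7: (V_7 - V_6)/39000 + (V_7 - 0)/56 + (V_7 - V_4)/1.3 = 0
Collecting terms (coefficients in siemens):
  0.02363·V_1 - 0.01333·V_2 - 0.008333·V_4 = 0.02941
  0.9224·V_2 - 0.01333·V_1 - 0.9091·V_5 = 0
  0.001345·V_3 - 0.00122·V_4 - 0.00004167·V_6 = 0.00125
  0.8455·V_4 - 0.008333·V_1 - 0.00122·V_3 - 0.06667·V_5 - 0.7692·V_7 = 0
  1.531·V_5 - 0.9091·V_2 - 0.06667·V_4 = 0
  0.00006731·V_6 - 0.00004167·V_3 - 0.00002564·V_7 = 0
  0.7871·V_7 - 0.7692·V_4 - 0.00002564·V_6 = 0
Solving these 7 simultaneous equations (Gaussian elimination) gives:
  V_1 = 1.339 V, V_2 = 0.0638 V, V_3 = 1.103 V, V_4 = 0.1658 V
  V_5 = 0.04509 V, V_6 = 0.7446 V, V_7 = 0.162 V
Part 1:
  Read off the nodal solution: V_1 = 1.339 V
Part 2:
  I_R2 = (V_1 - V_2)/R2 = (1.339 - 0.0638)/75 = 0.01701 A
  Magnitude: I_R2 = 0.01701 A
Part 3:
  I_R1 = (V_0 - V_1)/R1 = (15 - 1.339)/510 = 0.02679 A
  P_R1 = I_R1² × R1 = (0.02679)² × 510 = 0.3659 W
Part 4:
  Power in each resistor, P = (ΔV)²/R:
    P_R1 = (15 - 1.339)²/510 = 0.3659 W
    P_R2 = (1.339 - 0.0638)²/75 = 0.02169 W
    P_R3 = (1.103 - 0.1658)²/820 = 0.001072 W
    P_R4 = (0.1658 - 0.04509)²/15 = 0.0009707 W
    P_R5 = (0.7446 - 0.162)²/39000 = 0.000008703 W
    P_R6 = (0.162 - 0)²/56 = 0.0004687 W
    P_R7 = (15 - 1.103)²/12000 = 0.01609 W
    P_R8 = (1.339 - 0.1658)²/120 = 0.01148 W
    P_R9 = (0.0638 - 0.04509)²/1.1 = 0.0003181 W
    P_R10 = (1.103 - 0.7446)²/24000 = 0.000005356 W
    P_R11 = (0.1658 - 0.162)²/1.3 = 0.00001077 W
    P_R12 = (0.04509 - 0)²/1.8 = 0.00113 W
  P_total = P_R1 + P_R2 + P_R3 + P_R4 + P_R5 + P_R6 + P_R7 + P_R8 + P_R9 + P_R10 + P_R11 + P_R12 = 0.4192 W

Final answers:
1. V_1 = 1.339 V
2. I_R2 = 0.01701 A
3. P_R1 = 0.3659 W
4. P_total = 0.4192 W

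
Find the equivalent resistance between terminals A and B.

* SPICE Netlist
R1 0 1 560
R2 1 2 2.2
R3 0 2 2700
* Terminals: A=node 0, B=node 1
Reduce the network between node 0 (A) and node 1 (B) by series/parallel combination:
  Rs1 = R3 + R2 (series, joined only at node 2) = 2700 + 2.2 = 2702 Ω
  Rp1 = R1 ‖ Rs1 (parallel, both between nodes 0 and 1) = 1/(1/560 + 1/2702) = 463.9 Ω
R_eq = 463.9 Ω

Final answer: 463.9 Ω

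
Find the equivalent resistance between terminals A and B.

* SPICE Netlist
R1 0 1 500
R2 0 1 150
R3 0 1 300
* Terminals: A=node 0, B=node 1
Reduce the network between node 0 (A) and node 1 (B) by series/parallel combination:
  Rp1 = R1 ‖ R2 ‖ R3 (parallel, all between nodes 0 and 1) = 1/(1/500 + 1/150 + 1/300) = 83.33 Ω
R_eq = 83.33 Ω

Final answer: 83.33 Ω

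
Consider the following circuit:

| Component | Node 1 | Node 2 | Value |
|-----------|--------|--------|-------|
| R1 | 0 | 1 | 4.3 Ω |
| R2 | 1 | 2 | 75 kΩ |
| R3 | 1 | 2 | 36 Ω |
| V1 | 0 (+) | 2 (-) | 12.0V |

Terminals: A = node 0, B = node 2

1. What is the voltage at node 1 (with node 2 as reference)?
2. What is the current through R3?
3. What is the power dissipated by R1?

Nodal analysis, taking node 2 as the 0 V reference.
Source V1 fixes V_0 = 12 V.
KCL at each unknown node (sum of currents leaving = 0; resistances in Ω):
  Node 1: (V_1 - 12)/4.3 + (V_1 - 0)/75000 + (V_1 - 0)/36 = 0
Collecting terms: 0.2603 × V_1 = 2.791  =>  V_1 = 10.72 V
Part 1:
  Read off the nodal solution: V_1 = 10.72 V
Part 2:
  I_R3 = (V_1 - V_2)/R3 = (10.72 - 0)/36 = 0.2978 A
  Magnitude: I_R3 = 0.2978 A
Part 3:
  I_R1 = (V_0 - V_1)/R1 = (12 - 10.72)/4.3 = 0.2979 A
  P_R1 = I_R1² × R1 = (0.2979)² × 4.3 = 0.3816 W

Final answers:
1. V_1 = 10.72 V
2. I_R3 = 0.2978 A
3. P_R1 = 0.3816 W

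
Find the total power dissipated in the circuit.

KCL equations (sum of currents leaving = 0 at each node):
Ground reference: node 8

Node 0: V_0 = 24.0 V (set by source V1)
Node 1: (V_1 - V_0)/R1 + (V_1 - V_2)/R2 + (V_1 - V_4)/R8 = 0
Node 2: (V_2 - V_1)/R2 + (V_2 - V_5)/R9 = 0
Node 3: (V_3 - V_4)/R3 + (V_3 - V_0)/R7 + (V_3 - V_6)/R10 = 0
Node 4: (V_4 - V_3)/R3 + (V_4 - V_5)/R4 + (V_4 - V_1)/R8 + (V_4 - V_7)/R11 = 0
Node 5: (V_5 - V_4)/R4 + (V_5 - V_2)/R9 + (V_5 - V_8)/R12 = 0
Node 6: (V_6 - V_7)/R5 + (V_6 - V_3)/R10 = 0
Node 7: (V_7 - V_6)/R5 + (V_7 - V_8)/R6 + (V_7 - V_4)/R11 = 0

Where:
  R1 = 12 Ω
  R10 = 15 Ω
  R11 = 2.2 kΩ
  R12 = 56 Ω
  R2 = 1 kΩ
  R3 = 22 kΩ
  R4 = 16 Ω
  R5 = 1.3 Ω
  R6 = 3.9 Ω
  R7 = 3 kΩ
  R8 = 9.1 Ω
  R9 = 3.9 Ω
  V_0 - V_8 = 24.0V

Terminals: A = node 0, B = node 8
Nodal analysis, taking node 8 as the 0 V reference.
Source V1 fixes V_0 = 24 V.
KCL at each unknown node (sum of currents leaving = 0; resistances in Ω):
  Node 1: (V_1 - 24)/12 + (V_1 - V_2)/1000 + (V_1 - V_4)/9.1 = 0
  Node 2: (V_2 - V_1)/1000 + (V_2 - V_5)/3.9 = 0
  Node 3: (V_3 - V_4)/22000 + (V_3 - 24)/3000 + (V_3 - V_6)/15 = 0
  Node 4: (V_4 - V_3)/22000 + (V_4 - V_5)/16 + (V_4 - V_1)/9.1 + (V_4 - V_7)/2200 = 0
  Node 5: (V_5 - V_4)/16 + (V_5 - V_2)/3.9 + (V_5 - 0)/56 = 0
  Node 6: (V_6 - V_7)/1.3 + (V_6 - V_3)/15 = 0
  Node 7: (V_7 - V_6)/1.3 + (V_7 - 0)/3.9 + (V_7 - V_4)/2200 = 0
Collecting terms (coefficients in siemens):
  0.1942·V_1 - 0.001·V_2 - 0.1099·V_4 = 2
  0.2574·V_2 - 0.001·V_1 - 0.2564·V_5 = 0
  0.06705·V_3 - 0.00004545·V_4 - 0.06667·V_6 = 0.008
  0.1729·V_4 - 0.1099·V_1 - 0.00004545·V_3 - 0.0625·V_5 - 0.0004545·V_7 = 0
  0.3368·V_5 - 0.2564·V_2 - 0.0625·V_4 = 0
  0.8359·V_6 - 0.06667·V_3 - 0.7692·V_7 = 0
  1.026·V_7 - 0.0004545·V_4 - 0.7692·V_6 = 0
Solving these 7 simultaneous equations (Gaussian elimination) gives:
  V_1 = 20.8 V, V_2 = 14.44 V, V_3 = 0.2095 V, V_4 = 18.43 V
  V_5 = 14.42 V, V_6 = 0.0781 V, V_7 = 0.06672 V
Power in each resistor, P = (ΔV)²/R:
  P_R1 = (24 - 20.8)²/12 = 0.8529 W
  P_R2 = (20.8 - 14.44)²/1000 = 0.04045 W
  P_R3 = (0.2095 - 18.43)²/22000 = 0.01509 W
  P_R4 = (18.43 - 14.42)²/16 = 1.009 W
  P_R5 = (0.0781 - 0.06672)²/1.3 = 0.00009972 W
  P_R6 = (0.06672 - 0)²/3.9 = 0.001141 W
  P_R7 = (24 - 0.2095)²/3000 = 0.1887 W
  P_R8 = (20.8 - 18.43)²/9.1 = 0.6163 W
  P_R9 = (14.44 - 14.42)²/3.9 = 0.0001578 W
  P_R10 = (0.2095 - 0.0781)²/15 = 0.001151 W
  P_R11 = (18.43 - 0.06672)²/2200 = 0.1533 W
  P_R12 = (14.42 - 0)²/56 = 3.711 W
P_total = P_R1 + P_R2 + P_R3 + P_R4 + P_R5 + P_R6 + P_R7 + P_R8 + P_R9 + P_R10 + P_R11 + P_R12 = 6.589 W

Final answer: 6.589 W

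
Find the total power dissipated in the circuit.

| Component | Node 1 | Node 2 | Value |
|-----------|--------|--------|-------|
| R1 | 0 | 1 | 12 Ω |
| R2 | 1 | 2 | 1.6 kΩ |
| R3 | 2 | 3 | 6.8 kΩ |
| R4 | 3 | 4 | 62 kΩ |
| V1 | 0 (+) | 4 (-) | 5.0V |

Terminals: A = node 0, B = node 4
Nodal analysis, taking node 4 as the 0 V reference.
Source V1 fixes V_0 = 5 V.
KCL at each unknown node (sum of currents leaving = 0; resistances in Ω):
  Node 1: (V_1 - 5)/12 + (V_1 - V_2)/1600 = 0
  Node 2: (V_2 - V_1)/1600 + (V_2 - V_3)/6800 = 0
  Node 3: (V_3 - V_2)/6800 + (V_3 - 0)/62000 = 0
Collecting terms (coefficients in siemens):
  0.08396·V_1 - 0.000625·V_2 = 0.4167
  0.0007721·V_2 - 0.000625·V_1 - 0.0001471·V_3 = 0
  0.0001632·V_3 - 0.0001471·V_2 = 0
Solving these 3 simultaneous equations (Gaussian elimination) gives:
  V_1 = 4.999 V, V_2 = 4.886 V, V_3 = 4.403 V
Power in each resistor, P = (ΔV)²/R:
  P_R1 = (5 - 4.999)²/12 = 0.00000006051 W
  P_R2 = (4.999 - 4.886)²/1600 = 0.000008068 W
  P_R3 = (4.886 - 4.403)²/6800 = 0.00003429 W
  P_R4 = (4.403 - 0)²/62000 = 0.0003126 W
P_total = P_R1 + P_R2 + P_R3 + P_R4 = 0.0003551 W

Final answer: 0.0003551 W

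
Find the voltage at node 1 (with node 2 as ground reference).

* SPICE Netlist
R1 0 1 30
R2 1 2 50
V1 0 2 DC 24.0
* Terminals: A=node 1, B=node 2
Nodal analysis, taking node 2 as the 0 V reference.
Source V1 fixes V_0 = 24 V.
KCL at each unknown node (sum of currents leaving = 0; resistances in Ω):
  Node 1: (V_1 - 24)/30 + (V_1 - 0)/50 = 0
Collecting terms: 0.05333 × V_1 = 0.8  =>  V_1 = 15 V
The requested potential is V_1 = 15 V.

Final answer: V_1 = 15 V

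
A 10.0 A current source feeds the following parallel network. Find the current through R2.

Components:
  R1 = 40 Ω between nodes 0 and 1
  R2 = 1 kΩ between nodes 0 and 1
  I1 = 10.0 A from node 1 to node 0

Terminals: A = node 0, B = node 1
All resistors sit directly between nodes 0 and 1, so they are in parallel and share one voltage V; the full source current 10 A splits among them.
1/R_par = 1/40 + 1/1000 = 0.026 S  =>  R_par = 38.46 Ω
V = I × R_par = 10 × 38.46 = 384.6 V
I_R2 = V/R2 = 384.6/1000 = 0.3846 A

Final answer: 0.3846 A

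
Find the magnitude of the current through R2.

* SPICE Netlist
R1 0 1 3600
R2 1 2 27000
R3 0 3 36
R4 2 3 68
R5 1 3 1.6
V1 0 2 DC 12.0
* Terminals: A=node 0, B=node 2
Nodal analysis, taking node 2 as the 0 V reference.
Source V1 fixes V_0 = 12 V.
KCL at each unknown node (sum of currents leaving = 0; resistances in Ω):
  Node 1: (V_1 - 12)/3600 + (V_1 - 0)/27000 + (V_1 - V_3)/1.6 = 0
  Node 3: (V_3 - 12)/36 + (V_3 - 0)/68 + (V_3 - V_1)/1.6 = 0
Collecting terms (coefficients in siemens):
  0.6253·V_1 - 0.625·V_3 = 0.003333
  0.6675·V_3 - 0.625·V_1 = 0.3333
Determinant D = (0.6253)(0.6675) - (-0.625)(-0.625) = 0.02676
V_1 = [(0.003333)(0.6675) - (-0.625)(0.3333)]/D = 7.868 V
V_3 = [(0.6253)(0.3333) - (0.003333)(-0.625)]/D = 7.866 V
I_R2 = (V_1 - V_2)/R2 = (7.868 - 0)/27000 = 0.0002914 A
|I_R2| = 0.0002914 A

Final answer: |I_R2| = 0.0002914 A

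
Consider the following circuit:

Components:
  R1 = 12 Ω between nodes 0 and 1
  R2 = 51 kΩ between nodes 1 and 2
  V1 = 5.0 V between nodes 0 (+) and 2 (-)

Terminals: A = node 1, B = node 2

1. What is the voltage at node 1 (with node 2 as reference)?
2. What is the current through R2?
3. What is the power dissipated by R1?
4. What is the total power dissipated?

Nodal analysis, taking node 2 as the 0 V reference.
Source V1 fixes V_0 = 5 V.
KCL at each unknown node (sum of currents leaving = 0; resistances in Ω):
  Node 1: (V_1 - 5)/12 + (V_1 - 0)/51000 = 0
Collecting terms: 0.08335 × V_1 = 0.4167  =>  V_1 = 4.999 V
Part 1:
  Read off the nodal solution: V_1 = 4.999 V
Part 2:
  I_R2 = (V_1 - V_2)/R2 = (4.999 - 0)/51000 = 0.00009802 A
  Magnitude: I_R2 = 0.00009802 A
Part 3:
  I_R1 = (V_0 - V_1)/R1 = (5 - 4.999)/12 = 0.00009802 A
  P_R1 = I_R1² × R1 = (0.00009802)² × 12 = 0.0000001153 W
Part 4:
  Power in each resistor, P = (ΔV)²/R:
    P_R1 = (5 - 4.999)²/12 = 0.0000001153 W
    P_R2 = (4.999 - 0)²/51000 = 0.00049 W
  P_total = P_R1 + P_R2 = 0.0004901 W

Final answers:
1. V_1 = 4.999 V
2. I_R2 = 9.802e-05 A
3. P_R1 = 1.153e-07 W
4. P_total = 0.0004901 W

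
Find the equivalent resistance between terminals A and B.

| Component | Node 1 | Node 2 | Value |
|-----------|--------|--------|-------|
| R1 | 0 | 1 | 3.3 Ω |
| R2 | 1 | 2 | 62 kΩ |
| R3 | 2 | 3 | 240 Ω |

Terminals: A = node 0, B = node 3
Reduce the network between node 0 (A) and node 3 (B) by series/parallel combination:
  Rs1 = R1 + R2 (series, joined only at node 1) = 3.3 + 62000 = 62000 Ω
  Rs2 = R3 + Rs1 (series, joined only at node 2) = 240 + 62000 = 62240 Ω
R_eq = 62.24 kΩ

Final answer: 62.24 kΩ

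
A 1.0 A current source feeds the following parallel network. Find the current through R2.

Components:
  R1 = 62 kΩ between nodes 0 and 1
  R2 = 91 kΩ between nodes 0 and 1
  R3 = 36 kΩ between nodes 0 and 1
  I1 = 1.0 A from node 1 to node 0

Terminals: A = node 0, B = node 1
All resistors sit directly between nodes 0 and 1, so they are in parallel and share one voltage V; the full source current 1 A splits among them.
1/R_par = 1/62000 + 1/91000 + 1/36000 = 0.0000549 S  =>  R_par = 18220 Ω
V = I × R_par = 1 × 18220 = 18220 V
I_R2 = V/R2 = 18220/91000 = 0.2002 A

Final answer: 0.2002 A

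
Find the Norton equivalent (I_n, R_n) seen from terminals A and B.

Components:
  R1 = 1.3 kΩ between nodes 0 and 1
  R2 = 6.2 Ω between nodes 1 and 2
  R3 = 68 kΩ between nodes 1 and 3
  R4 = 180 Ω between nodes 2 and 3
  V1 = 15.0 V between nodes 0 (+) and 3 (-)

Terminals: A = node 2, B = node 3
Find the Thévenin equivalent first; then I_n = V_th/R_th and R_n = R_th.
Step 1 — V_th is the open-circuit voltage V_A - V_B (nothing connected across the terminals).
Nodal analysis, taking node 3 as the 0 V reference.
Source V1 fixes V_0 = 15 V.
KCL at each unknown node (sum of currents leaving = 0; resistances in Ω):
  Node 1: (V_1 - 15)/1300 + (V_1 - V_2)/6.2 + (V_1 - 0)/68000 = 0
  Node 2: (V_2 - V_1)/6.2 + (V_2 - 0)/180 = 0
Collecting terms (coefficients in siemens):
  0.1621·V_1 - 0.1613·V_2 = 0.01154
  0.1668·V_2 - 0.1613·V_1 = 0
Determinant D = (0.1621)(0.1668) - (-0.1613)(-0.1613) = 0.001027
V_1 = [(0.01154)(0.1668) - (-0.1613)(0)]/D = 1.875 V
V_2 = [(0.1621)(0) - (0.01154)(-0.1613)]/D = 1.812 V
V_th = V_2 - V_3 = 1.812 - 0 = 1.812 V
Step 2 — R_th: zero the source — replace V1 by a short circuit (node 3 merges into node 0) — and find the resistance seen between A (node 2) and B (node 0).
Reduce the network between node 2 (A) and node 0 (B) by series/parallel combination:
  Rp1 = R1 ‖ R3 (parallel, both between nodes 0 and 1) = 1/(1/1300 + 1/68000) = 1276 Ω
  Rs1 = R2 + Rp1 (series, joined only at node 1) = 6.2 + 1276 = 1282 Ω
  Rp2 = R4 ‖ Rs1 (parallel, both between nodes 0 and 2) = 1/(1/180 + 1/1282) = 157.8 Ω
R_th = 157.8 Ω
I_n = V_th/R_th = 1.812/157.8 = 0.01148 A, and R_n = R_th = 157.8 Ω

Final answer: I_n = 0.01148 A, R_n = 157.8 Ω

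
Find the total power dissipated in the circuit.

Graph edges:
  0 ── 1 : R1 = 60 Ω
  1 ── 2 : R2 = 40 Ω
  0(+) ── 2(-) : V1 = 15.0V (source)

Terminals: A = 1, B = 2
Nodal analysis, taking node 2 as the 0 V reference.
Source V1 fixes V_0 = 15 V.
KCL at each unknown node (sum of currents leaving = 0; resistances in Ω):
  Node 1: (V_1 - 15)/60 + (V_1 - 0)/40 = 0
Collecting terms: 0.04167 × V_1 = 0.25  =>  V_1 = 6 V
Power in each resistor, P = (ΔV)²/R:
  P_R1 = (15 - 6)²/60 = 1.35 W
  P_R2 = (6 - 0)²/40 = 0.9 W
P_total = P_R1 + P_R2 = 2.25 W

Final answer: 2.25 W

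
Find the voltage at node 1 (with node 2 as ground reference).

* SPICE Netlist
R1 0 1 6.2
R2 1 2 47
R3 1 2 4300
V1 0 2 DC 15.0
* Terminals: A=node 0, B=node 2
Nodal analysis, taking node 2 as the 0 V reference.
Source V1 fixes V_0 = 15 V.
KCL at each unknown node (sum of currents leaving = 0; resistances in Ω):
  Node 1: (V_1 - 15)/6.2 + (V_1 - 0)/47 + (V_1 - 0)/4300 = 0
Collecting terms: 0.1828 × V_1 = 2.419  =>  V_1 = 13.24 V
The requested potential is V_1 = 13.24 V.

Final answer: V_1 = 13.24 V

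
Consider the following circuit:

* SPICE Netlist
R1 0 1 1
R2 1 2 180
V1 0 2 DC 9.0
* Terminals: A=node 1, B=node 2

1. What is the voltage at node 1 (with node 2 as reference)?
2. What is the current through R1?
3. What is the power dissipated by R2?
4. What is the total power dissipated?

Nodal analysis, taking node 2 as the 0 V reference.
Source V1 fixes V_0 = 9 V.
KCL at each unknown node (sum of currents leaving = 0; resistances in Ω):
  Node 1: (V_1 - 9)/1 + (V_1 - 0)/180 = 0
Collecting terms: 1.006 × V_1 = 9  =>  V_1 = 8.95 V
Part 1:
  Read off the nodal solution: V_1 = 8.95 V
Part 2:
  I_R1 = (V_0 - V_1)/R1 = (9 - 8.95)/1 = 0.04972 A
  Magnitude: I_R1 = 0.04972 A
Part 3:
  I_R2 = (V_1 - V_2)/R2 = (8.95 - 0)/180 = 0.04972 A
  P_R2 = I_R2² × R2 = (0.04972)² × 180 = 0.445 W
Part 4:
  Power in each resistor, P = (ΔV)²/R:
    P_R1 = (9 - 8.95)²/1 = 0.002472 W
    P_R2 = (8.95 - 0)²/180 = 0.445 W
  P_total = P_R1 + P_R2 = 0.4475 W

Final answers:
1. V_1 = 8.95 V
2. I_R1 = 0.04972 A
3. P_R2 = 0.445 W
4. P_total = 0.4475 W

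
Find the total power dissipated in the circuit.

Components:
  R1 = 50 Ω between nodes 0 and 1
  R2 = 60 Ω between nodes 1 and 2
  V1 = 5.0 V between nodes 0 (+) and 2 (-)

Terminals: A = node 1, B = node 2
Nodal analysis, taking node 2 as the 0 V reference.
Source V1 fixes V_0 = 5 V.
KCL at each unknown node (sum of currents leaving = 0; resistances in Ω):
  Node 1: (V_1 - 5)/50 + (V_1 - 0)/60 = 0
Collecting terms: 0.03667 × V_1 = 0.1  =>  V_1 = 2.727 V
Power in each resistor, P = (ΔV)²/R:
  P_R1 = (5 - 2.727)²/50 = 0.1033 W
  P_R2 = (2.727 - 0)²/60 = 0.124 W
P_total = P_R1 + P_R2 = 0.2273 W

Final answer: 0.2273 W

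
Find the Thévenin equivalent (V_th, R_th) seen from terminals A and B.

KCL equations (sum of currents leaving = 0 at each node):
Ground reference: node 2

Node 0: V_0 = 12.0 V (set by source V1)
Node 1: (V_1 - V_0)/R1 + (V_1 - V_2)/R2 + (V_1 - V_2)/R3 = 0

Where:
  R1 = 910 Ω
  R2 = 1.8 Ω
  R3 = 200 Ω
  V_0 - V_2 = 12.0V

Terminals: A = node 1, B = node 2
Step 1 — V_th is the open-circuit voltage V_A - V_B (nothing connected across the terminals).
Nodal analysis, taking node 2 as the 0 V reference.
Source V1 fixes V_0 = 12 V.
KCL at each unknown node (sum of currents leaving = 0; resistances in Ω):
  Node 1: (V_1 - 12)/910 + (V_1 - 0)/1.8 + (V_1 - 0)/200 = 0
Collecting terms: 0.5617 × V_1 = 0.01319  =>  V_1 = 0.02348 V
V_th = V_1 - V_2 = 0.02348 - 0 = 0.02348 V
Step 2 — R_th: zero the source — replace V1 by a short circuit (node 2 merges into node 0) — and find the resistance seen between A (node 1) and B (node 0).
Reduce the network between node 1 (A) and node 0 (B) by series/parallel combination:
  Rp1 = R1 ‖ R2 ‖ R3 (parallel, all between nodes 0 and 1) = 1/(1/910 + 1/1.8 + 1/200) = 1.78 Ω
R_th = 1.78 Ω

Final answer: V_th = 0.02348 V, R_th = 1.78 Ω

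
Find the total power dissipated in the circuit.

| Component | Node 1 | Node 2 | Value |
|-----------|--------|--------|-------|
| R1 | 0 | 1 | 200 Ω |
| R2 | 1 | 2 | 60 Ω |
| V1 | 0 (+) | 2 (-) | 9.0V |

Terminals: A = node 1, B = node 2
Nodal analysis, taking node 2 as the 0 V reference.
Source V1 fixes V_0 = 9 V.
KCL at each unknown node (sum of currents leaving = 0; resistances in Ω):
  Node 1: (V_1 - 9)/200 + (V_1 - 0)/60 = 0
Collecting terms: 0.02167 × V_1 = 0.045  =>  V_1 = 2.077 V
Power in each resistor, P = (ΔV)²/R:
  P_R1 = (9 - 2.077)²/200 = 0.2396 W
  P_R2 = (2.077 - 0)²/60 = 0.07189 W
P_total = P_R1 + P_R2 = 0.3115 W

Final answer: 0.3115 W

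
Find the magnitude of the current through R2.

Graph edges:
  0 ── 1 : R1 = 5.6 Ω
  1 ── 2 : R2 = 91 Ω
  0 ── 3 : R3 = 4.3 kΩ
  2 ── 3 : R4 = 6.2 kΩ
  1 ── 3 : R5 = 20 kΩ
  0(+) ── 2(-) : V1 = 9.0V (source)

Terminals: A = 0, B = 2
Nodal analysis, taking node 2 as the 0 V reference.
Source V1 fixes V_0 = 9 V.
KCL at each unknown node (sum of currents leaving = 0; resistances in Ω):
  Node 1: (V_1 - 9)/5.6 + (V_1 - 0)/91 + (V_1 - V_3)/20000 = 0
  Node 3: (V_3 - 9)/4300 + (V_3 - 0)/6200 + (V_3 - V_1)/20000 = 0
Collecting terms (coefficients in siemens):
  0.1896·V_1 - 0.00005·V_3 = 1.607
  0.0004438·V_3 - 0.00005·V_1 = 0.002093
Determinant D = (0.1896)(0.0004438) - (-0.00005)(-0.00005) = 0.00008416
V_1 = [(1.607)(0.0004438) - (-0.00005)(0.002093)]/D = 8.478 V
V_3 = [(0.1896)(0.002093) - (1.607)(-0.00005)]/D = 5.671 V
I_R2 = (V_1 - V_2)/R2 = (8.478 - 0)/91 = 0.09316 A
|I_R2| = 0.09316 A

Final answer: |I_R2| = 0.09316 A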